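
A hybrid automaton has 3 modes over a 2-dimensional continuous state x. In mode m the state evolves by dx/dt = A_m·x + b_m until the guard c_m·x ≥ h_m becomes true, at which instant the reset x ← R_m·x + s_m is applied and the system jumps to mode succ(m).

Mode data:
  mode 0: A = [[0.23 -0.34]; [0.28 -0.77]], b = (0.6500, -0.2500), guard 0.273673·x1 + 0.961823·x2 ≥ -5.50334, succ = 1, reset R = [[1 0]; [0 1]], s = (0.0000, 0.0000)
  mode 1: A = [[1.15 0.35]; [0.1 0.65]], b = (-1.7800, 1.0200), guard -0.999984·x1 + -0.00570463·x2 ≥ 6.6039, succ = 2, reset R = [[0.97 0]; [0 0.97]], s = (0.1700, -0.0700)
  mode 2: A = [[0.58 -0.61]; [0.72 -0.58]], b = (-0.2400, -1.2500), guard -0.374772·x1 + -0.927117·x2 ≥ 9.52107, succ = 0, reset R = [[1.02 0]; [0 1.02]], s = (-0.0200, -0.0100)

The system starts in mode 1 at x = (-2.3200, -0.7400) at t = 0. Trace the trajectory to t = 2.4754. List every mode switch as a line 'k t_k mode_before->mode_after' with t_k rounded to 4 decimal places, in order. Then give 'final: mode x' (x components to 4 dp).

Mode 1: guard c·x = 6.6039 hit at Δt = 0.6245 (t = 0.6245), x⁻ = (-6.6004, -0.6380) → reset → x⁺ = (-6.2324, -0.6888), jump to mode 2
Mode 2: guard c·x = 9.5211 hit at Δt = 1.1988 (t = 1.8233), x⁻ = (-9.3520, -6.4892) → reset → x⁺ = (-9.5590, -6.6290), jump to mode 0
Mode 0: flow for 0.6521 to horizon, guard not reached → x = (-9.2066, -5.4827)

1 0.6245 1->2
2 1.8233 2->0
final: 0 -9.2066 -5.4827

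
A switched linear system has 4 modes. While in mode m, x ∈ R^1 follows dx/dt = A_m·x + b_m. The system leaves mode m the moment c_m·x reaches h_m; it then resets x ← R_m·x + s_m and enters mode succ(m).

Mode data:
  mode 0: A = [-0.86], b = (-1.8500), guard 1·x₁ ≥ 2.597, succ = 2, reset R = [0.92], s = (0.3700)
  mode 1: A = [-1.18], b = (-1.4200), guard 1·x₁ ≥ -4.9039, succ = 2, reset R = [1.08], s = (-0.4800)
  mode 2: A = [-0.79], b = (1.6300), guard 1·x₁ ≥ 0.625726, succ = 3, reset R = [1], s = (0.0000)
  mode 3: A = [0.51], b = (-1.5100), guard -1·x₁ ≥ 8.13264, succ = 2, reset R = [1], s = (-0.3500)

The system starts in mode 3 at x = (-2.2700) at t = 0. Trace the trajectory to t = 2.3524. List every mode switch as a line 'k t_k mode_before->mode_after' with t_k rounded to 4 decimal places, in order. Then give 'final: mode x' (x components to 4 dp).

Mode 3: guard c·x = 8.1326 hit at Δt = 1.4741 (t = 1.4741), x⁻ = (-8.1326) → reset → x⁺ = (-8.4826), jump to mode 2
Mode 2: flow for 0.8783 to horizon, guard not reached → x = (-3.2059)

1 1.4741 3->2
final: 2 -3.2059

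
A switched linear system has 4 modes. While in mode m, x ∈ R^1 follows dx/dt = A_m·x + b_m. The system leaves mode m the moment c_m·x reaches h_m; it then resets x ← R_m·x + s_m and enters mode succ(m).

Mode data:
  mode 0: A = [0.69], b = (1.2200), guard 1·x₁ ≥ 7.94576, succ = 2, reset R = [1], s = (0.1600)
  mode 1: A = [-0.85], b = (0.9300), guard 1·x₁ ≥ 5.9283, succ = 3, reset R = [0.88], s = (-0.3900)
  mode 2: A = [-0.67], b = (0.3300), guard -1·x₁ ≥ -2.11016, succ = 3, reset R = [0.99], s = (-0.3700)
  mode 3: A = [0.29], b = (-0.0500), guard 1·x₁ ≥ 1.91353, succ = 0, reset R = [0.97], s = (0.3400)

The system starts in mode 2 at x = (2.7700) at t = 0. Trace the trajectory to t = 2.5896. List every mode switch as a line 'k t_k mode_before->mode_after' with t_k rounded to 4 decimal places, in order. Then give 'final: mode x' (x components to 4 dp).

Mode 2: guard c·x = -2.1102 hit at Δt = 0.5106 (t = 0.5106), x⁻ = (2.1102) → reset → x⁺ = (1.7191), jump to mode 3
Mode 3: guard c·x = 1.9135 hit at Δt = 0.4084 (t = 0.9190), x⁻ = (1.9135) → reset → x⁺ = (2.1961), jump to mode 0
Mode 0: guard c·x = 7.9458 hit at Δt = 1.2989 (t = 2.2179), x⁻ = (7.9458) → reset → x⁺ = (8.1058), jump to mode 2
Mode 2: flow for 0.3717 to horizon, guard not reached → x = (6.4275)

1 0.5106 2->3
2 0.9190 3->0
3 2.2179 0->2
final: 2 6.4275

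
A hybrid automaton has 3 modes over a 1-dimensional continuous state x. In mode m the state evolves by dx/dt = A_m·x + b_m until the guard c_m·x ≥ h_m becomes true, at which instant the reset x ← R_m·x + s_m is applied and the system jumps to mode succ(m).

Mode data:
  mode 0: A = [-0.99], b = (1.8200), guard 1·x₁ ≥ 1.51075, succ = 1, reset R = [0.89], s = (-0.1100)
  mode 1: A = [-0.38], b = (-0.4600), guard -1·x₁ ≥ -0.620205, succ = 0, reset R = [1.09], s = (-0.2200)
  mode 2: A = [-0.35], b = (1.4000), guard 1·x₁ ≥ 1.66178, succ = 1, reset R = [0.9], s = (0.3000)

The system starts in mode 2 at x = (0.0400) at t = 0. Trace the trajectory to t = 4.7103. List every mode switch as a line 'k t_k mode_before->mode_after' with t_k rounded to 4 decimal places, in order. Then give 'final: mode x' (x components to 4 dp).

1 1.5053 2->1
2 2.8104 1->0
3 4.2646 0->1
final: 1 0.8536

Mode 2: guard c·x = 1.6618 hit at Δt = 1.5053 (t = 1.5053), x⁻ = (1.6618) → reset → x⁺ = (1.7956), jump to mode 1
Mode 1: guard c·x = -0.6202 hit at Δt = 1.3051 (t = 2.8104), x⁻ = (0.6202) → reset → x⁺ = (0.4560), jump to mode 0
Mode 0: guard c·x = 1.5108 hit at Δt = 1.4542 (t = 4.2646), x⁻ = (1.5108) → reset → x⁺ = (1.2346), jump to mode 1
Mode 1: flow for 0.4457 to horizon, guard not reached → x = (0.8536)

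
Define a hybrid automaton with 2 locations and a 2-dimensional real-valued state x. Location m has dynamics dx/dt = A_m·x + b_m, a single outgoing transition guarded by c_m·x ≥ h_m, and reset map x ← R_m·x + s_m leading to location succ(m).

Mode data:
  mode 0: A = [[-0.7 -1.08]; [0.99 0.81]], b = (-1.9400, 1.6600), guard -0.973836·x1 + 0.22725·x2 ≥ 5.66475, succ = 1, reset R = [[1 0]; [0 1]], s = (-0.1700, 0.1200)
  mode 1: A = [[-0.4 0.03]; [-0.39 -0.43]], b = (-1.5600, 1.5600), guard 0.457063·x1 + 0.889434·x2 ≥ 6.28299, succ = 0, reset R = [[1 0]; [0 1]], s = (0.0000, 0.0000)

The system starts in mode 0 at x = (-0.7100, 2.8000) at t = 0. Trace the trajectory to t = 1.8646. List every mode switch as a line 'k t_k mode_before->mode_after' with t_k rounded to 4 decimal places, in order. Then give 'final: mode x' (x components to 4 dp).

1 0.9252 0->1
final: 1 -4.4360 5.8824

Mode 0: guard c·x = 5.6647 hit at Δt = 0.9252 (t = 0.9252), x⁻ = (-4.6977, 4.7961) → reset → x⁺ = (-4.8677, 4.9161), jump to mode 1
Mode 1: flow for 0.9394 to horizon, guard not reached → x = (-4.4360, 5.8824)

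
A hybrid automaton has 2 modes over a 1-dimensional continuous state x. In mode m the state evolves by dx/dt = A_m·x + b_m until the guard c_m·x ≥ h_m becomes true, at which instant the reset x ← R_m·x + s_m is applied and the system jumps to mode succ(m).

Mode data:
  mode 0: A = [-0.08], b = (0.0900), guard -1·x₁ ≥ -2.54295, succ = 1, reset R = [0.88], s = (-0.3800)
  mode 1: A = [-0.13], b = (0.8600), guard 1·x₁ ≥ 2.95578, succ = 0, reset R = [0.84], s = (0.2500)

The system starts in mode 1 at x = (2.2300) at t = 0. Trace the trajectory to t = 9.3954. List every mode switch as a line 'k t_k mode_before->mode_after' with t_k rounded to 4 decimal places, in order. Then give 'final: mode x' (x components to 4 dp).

1 1.3917 1->0
2 2.9628 0->1
3 4.9812 1->0
4 6.5523 0->1
5 8.5706 1->0
final: 0 2.6302

Mode 1: guard c·x = 2.9558 hit at Δt = 1.3917 (t = 1.3917), x⁻ = (2.9558) → reset → x⁺ = (2.7329), jump to mode 0
Mode 0: guard c·x = -2.5429 hit at Δt = 1.5711 (t = 2.9628), x⁻ = (2.5430) → reset → x⁺ = (1.8578), jump to mode 1
Mode 1: guard c·x = 2.9558 hit at Δt = 2.0184 (t = 4.9812), x⁻ = (2.9558) → reset → x⁺ = (2.7329), jump to mode 0
Mode 0: guard c·x = -2.5429 hit at Δt = 1.5711 (t = 6.5523), x⁻ = (2.5430) → reset → x⁺ = (1.8578), jump to mode 1
Mode 1: guard c·x = 2.9558 hit at Δt = 2.0184 (t = 8.5706), x⁻ = (2.9558) → reset → x⁺ = (2.7329), jump to mode 0
Mode 0: flow for 0.8248 to horizon, guard not reached → x = (2.6302)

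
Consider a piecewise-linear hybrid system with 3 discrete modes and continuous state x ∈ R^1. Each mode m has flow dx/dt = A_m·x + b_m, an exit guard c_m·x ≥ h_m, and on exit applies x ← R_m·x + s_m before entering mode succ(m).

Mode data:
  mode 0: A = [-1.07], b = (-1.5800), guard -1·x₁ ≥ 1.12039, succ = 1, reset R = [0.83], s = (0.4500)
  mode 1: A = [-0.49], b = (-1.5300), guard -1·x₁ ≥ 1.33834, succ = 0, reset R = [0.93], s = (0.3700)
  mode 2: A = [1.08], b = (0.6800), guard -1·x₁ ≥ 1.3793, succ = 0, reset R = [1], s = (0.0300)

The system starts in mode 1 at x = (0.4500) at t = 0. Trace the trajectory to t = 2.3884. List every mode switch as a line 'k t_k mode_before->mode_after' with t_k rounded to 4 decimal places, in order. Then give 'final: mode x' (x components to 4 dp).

1 1.4170 1->0
2 1.9073 0->1
final: 1 -1.0349

Mode 1: guard c·x = 1.3383 hit at Δt = 1.4170 (t = 1.4170), x⁻ = (-1.3383) → reset → x⁺ = (-0.8747), jump to mode 0
Mode 0: guard c·x = 1.1204 hit at Δt = 0.4903 (t = 1.9073), x⁻ = (-1.1204) → reset → x⁺ = (-0.4799), jump to mode 1
Mode 1: flow for 0.4811 to horizon, guard not reached → x = (-1.0349)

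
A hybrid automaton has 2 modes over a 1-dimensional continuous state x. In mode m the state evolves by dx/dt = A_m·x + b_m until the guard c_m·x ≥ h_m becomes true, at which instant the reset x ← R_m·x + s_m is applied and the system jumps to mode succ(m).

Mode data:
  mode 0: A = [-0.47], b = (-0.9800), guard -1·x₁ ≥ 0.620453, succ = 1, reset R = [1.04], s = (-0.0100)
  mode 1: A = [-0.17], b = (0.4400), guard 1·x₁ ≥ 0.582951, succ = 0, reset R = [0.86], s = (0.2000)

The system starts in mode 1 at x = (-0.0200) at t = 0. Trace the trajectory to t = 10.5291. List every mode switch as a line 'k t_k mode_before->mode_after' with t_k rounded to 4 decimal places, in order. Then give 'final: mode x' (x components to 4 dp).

Mode 1: guard c·x = 0.5830 hit at Δt = 1.5464 (t = 1.5464), x⁻ = (0.5830) → reset → x⁺ = (0.7013), jump to mode 0
Mode 0: guard c·x = 0.6205 hit at Δt = 1.3684 (t = 2.9148), x⁻ = (-0.6205) → reset → x⁺ = (-0.6553), jump to mode 1
Mode 1: guard c·x = 0.5830 hit at Δt = 2.8286 (t = 5.7434), x⁻ = (0.5830) → reset → x⁺ = (0.7013), jump to mode 0
Mode 0: guard c·x = 0.6205 hit at Δt = 1.3684 (t = 7.1118), x⁻ = (-0.6205) → reset → x⁺ = (-0.6553), jump to mode 1
Mode 1: guard c·x = 0.5830 hit at Δt = 2.8286 (t = 9.9405), x⁻ = (0.5830) → reset → x⁺ = (0.7013), jump to mode 0
Mode 0: flow for 0.5886 to horizon, guard not reached → x = (0.0279)

1 1.5464 1->0
2 2.9148 0->1
3 5.7434 1->0
4 7.1118 0->1
5 9.9405 1->0
final: 0 0.0279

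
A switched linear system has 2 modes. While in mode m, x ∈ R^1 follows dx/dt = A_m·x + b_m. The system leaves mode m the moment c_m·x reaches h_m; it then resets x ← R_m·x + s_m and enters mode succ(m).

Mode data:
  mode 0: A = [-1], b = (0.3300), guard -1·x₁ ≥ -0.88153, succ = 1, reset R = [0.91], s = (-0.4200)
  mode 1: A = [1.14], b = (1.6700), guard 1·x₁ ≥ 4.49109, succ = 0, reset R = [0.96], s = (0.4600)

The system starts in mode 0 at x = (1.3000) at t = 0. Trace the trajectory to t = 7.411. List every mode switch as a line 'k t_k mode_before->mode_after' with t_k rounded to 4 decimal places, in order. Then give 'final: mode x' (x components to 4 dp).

1 0.5646 0->1
2 1.5916 1->0
3 3.6776 0->1
4 4.7046 1->0
5 6.7907 0->1
final: 1 2.2815

Mode 0: guard c·x = -0.8815 hit at Δt = 0.5646 (t = 0.5646), x⁻ = (0.8815) → reset → x⁺ = (0.3822), jump to mode 1
Mode 1: guard c·x = 4.4911 hit at Δt = 1.0270 (t = 1.5916), x⁻ = (4.4911) → reset → x⁺ = (4.7714), jump to mode 0
Mode 0: guard c·x = -0.8815 hit at Δt = 2.0860 (t = 3.6776), x⁻ = (0.8815) → reset → x⁺ = (0.3822), jump to mode 1
Mode 1: guard c·x = 4.4911 hit at Δt = 1.0270 (t = 4.7046), x⁻ = (4.4911) → reset → x⁺ = (4.7714), jump to mode 0
Mode 0: guard c·x = -0.8815 hit at Δt = 2.0860 (t = 6.7907), x⁻ = (0.8815) → reset → x⁺ = (0.3822), jump to mode 1
Mode 1: flow for 0.6203 to horizon, guard not reached → x = (2.2815)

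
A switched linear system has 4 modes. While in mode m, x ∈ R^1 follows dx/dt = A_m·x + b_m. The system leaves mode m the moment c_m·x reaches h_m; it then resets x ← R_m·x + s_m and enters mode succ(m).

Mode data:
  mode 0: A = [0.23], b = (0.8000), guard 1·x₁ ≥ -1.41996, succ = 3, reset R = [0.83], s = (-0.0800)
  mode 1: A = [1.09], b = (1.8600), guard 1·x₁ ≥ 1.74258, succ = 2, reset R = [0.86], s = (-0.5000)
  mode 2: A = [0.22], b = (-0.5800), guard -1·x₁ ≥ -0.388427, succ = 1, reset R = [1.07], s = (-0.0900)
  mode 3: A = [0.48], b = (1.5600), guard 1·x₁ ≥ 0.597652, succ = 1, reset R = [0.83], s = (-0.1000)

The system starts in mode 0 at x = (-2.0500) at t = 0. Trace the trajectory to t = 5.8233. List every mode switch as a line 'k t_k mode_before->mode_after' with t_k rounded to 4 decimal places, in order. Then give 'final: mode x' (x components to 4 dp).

Mode 0: guard c·x = -1.4200 hit at Δt = 1.5888 (t = 1.5888), x⁻ = (-1.4200) → reset → x⁺ = (-1.2586), jump to mode 3
Mode 3: guard c·x = 0.5977 hit at Δt = 1.3721 (t = 2.9609), x⁻ = (0.5977) → reset → x⁺ = (0.3961), jump to mode 1
Mode 1: guard c·x = 1.7426 hit at Δt = 0.4541 (t = 3.4150), x⁻ = (1.7426) → reset → x⁺ = (0.9986), jump to mode 2
Mode 2: guard c·x = -0.3884 hit at Δt = 1.4395 (t = 4.8545), x⁻ = (0.3884) → reset → x⁺ = (0.3256), jump to mode 1
Mode 1: guard c·x = 1.7426 hit at Δt = 0.4854 (t = 5.3399), x⁻ = (1.7426) → reset → x⁺ = (0.9986), jump to mode 2
Mode 2: flow for 0.4834 to horizon, guard not reached → x = (0.8148)

1 1.5888 0->3
2 2.9609 3->1
3 3.4150 1->2
4 4.8545 2->1
5 5.3399 1->2
final: 2 0.8148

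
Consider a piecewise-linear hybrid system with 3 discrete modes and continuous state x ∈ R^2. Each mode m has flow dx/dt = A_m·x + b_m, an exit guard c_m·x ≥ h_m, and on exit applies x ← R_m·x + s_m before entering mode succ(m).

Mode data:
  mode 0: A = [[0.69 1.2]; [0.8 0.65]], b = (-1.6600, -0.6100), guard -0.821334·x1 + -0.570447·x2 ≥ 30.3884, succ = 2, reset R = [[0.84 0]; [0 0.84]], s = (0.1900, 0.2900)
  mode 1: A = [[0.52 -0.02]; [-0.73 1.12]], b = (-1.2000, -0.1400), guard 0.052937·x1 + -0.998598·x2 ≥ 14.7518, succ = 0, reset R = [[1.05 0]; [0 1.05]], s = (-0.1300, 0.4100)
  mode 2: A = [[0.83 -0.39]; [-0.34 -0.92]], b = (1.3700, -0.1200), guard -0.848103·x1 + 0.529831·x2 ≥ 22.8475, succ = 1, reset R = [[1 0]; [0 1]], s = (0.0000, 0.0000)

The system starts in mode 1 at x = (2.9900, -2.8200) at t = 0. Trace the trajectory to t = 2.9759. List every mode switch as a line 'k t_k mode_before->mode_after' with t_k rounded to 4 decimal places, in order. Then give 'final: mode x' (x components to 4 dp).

1 1.0739 1->0
2 1.8111 0->2
final: 2 -25.5154 -3.2821

Mode 1: guard c·x = 14.7518 hit at Δt = 1.0739 (t = 1.0739), x⁻ = (3.7011, -14.5763) → reset → x⁺ = (3.7561, -14.8951), jump to mode 0
Mode 0: guard c·x = 30.3884 hit at Δt = 0.7372 (t = 1.8111), x⁻ = (-17.6360, -27.8787) → reset → x⁺ = (-14.6243, -23.1281), jump to mode 2
Mode 2: flow for 1.1648 to horizon, guard not reached → x = (-25.5154, -3.2821)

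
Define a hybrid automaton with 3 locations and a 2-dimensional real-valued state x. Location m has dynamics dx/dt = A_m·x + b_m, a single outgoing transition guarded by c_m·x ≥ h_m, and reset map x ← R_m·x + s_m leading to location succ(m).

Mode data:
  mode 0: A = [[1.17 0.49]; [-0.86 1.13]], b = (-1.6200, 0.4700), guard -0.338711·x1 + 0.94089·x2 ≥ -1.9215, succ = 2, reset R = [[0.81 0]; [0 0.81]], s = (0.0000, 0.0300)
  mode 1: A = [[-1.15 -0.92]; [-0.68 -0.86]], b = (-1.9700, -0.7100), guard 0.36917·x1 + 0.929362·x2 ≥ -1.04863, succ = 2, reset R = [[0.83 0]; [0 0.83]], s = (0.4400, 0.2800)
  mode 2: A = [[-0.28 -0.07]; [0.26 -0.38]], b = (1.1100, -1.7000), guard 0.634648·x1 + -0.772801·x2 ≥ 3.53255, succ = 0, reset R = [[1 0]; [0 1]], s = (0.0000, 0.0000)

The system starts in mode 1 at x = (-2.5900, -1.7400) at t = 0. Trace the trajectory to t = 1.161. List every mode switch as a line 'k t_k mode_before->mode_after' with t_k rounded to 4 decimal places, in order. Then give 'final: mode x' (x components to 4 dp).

Mode 1: guard c·x = -1.0486 hit at Δt = 0.8495 (t = 0.8495), x⁻ = (-1.5925, -0.4957) → reset → x⁺ = (-0.8818, -0.1315), jump to mode 2
Mode 2: flow for 0.3115 to horizon, guard not reached → x = (-0.4684, -0.6673)

1 0.8495 1->2
final: 2 -0.4684 -0.6673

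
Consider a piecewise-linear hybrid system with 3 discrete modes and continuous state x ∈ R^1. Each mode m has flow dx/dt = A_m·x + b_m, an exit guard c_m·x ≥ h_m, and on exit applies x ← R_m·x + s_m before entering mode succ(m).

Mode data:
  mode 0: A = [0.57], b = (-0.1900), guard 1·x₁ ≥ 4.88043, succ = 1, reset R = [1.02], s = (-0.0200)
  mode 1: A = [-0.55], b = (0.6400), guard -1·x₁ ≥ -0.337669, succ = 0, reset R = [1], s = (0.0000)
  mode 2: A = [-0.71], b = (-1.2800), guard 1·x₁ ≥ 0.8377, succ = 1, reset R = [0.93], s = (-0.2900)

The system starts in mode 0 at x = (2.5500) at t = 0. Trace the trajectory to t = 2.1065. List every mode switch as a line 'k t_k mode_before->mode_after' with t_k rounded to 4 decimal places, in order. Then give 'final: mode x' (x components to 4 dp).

Mode 0: guard c·x = 4.8804 hit at Δt = 1.2605 (t = 1.2605), x⁻ = (4.8804) → reset → x⁺ = (4.9580), jump to mode 1
Mode 1: flow for 0.8460 to horizon, guard not reached → x = (3.5463)

1 1.2605 0->1
final: 1 3.5463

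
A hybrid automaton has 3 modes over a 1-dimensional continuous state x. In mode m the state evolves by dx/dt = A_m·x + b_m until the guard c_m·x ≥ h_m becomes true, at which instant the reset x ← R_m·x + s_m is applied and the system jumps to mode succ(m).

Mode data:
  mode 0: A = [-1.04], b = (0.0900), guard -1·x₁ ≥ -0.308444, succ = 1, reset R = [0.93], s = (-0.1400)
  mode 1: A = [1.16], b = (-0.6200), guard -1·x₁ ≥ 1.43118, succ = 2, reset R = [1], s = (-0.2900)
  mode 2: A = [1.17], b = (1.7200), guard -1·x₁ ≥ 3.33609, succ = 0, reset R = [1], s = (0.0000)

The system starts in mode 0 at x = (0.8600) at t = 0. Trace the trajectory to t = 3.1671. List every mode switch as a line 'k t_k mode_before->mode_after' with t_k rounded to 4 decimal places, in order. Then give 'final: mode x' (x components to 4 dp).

1 1.2006 0->1
2 2.6002 1->2
final: 2 -1.9575

Mode 0: guard c·x = -0.3084 hit at Δt = 1.2006 (t = 1.2006), x⁻ = (0.3084) → reset → x⁺ = (0.1469), jump to mode 1
Mode 1: guard c·x = 1.4312 hit at Δt = 1.3996 (t = 2.6002), x⁻ = (-1.4312) → reset → x⁺ = (-1.7212), jump to mode 2
Mode 2: flow for 0.5669 to horizon, guard not reached → x = (-1.9575)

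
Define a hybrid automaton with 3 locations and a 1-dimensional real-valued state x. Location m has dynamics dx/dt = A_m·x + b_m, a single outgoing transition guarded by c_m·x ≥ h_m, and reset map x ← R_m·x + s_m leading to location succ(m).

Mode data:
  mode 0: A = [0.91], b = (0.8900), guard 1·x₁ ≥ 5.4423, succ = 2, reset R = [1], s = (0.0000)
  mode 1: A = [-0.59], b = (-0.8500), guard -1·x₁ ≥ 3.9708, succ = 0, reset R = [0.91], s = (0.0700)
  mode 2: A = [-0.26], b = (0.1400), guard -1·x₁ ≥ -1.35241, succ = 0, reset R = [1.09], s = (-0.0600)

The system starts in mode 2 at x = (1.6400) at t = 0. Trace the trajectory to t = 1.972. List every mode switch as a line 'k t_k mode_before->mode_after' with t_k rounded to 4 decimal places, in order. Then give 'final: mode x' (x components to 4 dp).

Mode 2: guard c·x = -1.3524 hit at Δt = 1.1637 (t = 1.1637), x⁻ = (1.3524) → reset → x⁺ = (1.4141), jump to mode 0
Mode 0: flow for 0.8083 to horizon, guard not reached → x = (4.0135)

1 1.1637 2->0
final: 0 4.0135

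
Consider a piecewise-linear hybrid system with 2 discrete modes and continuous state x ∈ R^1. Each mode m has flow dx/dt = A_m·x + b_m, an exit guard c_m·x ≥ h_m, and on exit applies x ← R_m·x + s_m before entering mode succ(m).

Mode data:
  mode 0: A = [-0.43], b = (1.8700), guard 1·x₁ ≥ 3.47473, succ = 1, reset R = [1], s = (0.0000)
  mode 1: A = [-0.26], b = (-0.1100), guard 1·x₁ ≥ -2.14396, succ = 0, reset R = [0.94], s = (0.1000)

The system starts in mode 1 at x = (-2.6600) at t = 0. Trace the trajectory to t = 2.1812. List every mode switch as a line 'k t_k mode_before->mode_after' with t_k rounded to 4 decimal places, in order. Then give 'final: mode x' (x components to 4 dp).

1 1.0087 1->0
final: 0 0.5653

Mode 1: guard c·x = -2.1440 hit at Δt = 1.0087 (t = 1.0087), x⁻ = (-2.1440) → reset → x⁺ = (-1.9153), jump to mode 0
Mode 0: flow for 1.1725 to horizon, guard not reached → x = (0.5653)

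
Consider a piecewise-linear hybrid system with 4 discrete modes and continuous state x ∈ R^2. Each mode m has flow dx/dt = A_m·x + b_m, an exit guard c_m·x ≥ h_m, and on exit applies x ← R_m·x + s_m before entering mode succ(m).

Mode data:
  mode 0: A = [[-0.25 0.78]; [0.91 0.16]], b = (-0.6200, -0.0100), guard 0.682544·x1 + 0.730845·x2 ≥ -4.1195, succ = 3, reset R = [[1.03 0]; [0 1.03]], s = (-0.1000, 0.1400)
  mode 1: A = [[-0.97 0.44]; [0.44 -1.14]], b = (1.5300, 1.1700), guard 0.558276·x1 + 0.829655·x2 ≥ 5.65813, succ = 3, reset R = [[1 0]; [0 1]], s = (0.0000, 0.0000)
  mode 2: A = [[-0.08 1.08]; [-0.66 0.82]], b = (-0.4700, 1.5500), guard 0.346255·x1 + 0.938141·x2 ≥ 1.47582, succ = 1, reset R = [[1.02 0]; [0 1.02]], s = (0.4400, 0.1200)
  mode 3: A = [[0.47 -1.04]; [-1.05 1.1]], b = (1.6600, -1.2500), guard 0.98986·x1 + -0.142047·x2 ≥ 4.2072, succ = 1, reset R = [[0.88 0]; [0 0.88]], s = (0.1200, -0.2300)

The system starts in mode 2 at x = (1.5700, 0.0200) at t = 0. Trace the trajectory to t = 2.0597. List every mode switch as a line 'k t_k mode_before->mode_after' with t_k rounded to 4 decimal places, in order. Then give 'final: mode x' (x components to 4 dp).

1 1.0349 2->1
final: 1 2.1285 1.6172

Mode 2: guard c·x = 1.4758 hit at Δt = 1.0349 (t = 1.0349), x⁻ = (1.4661, 1.0320) → reset → x⁺ = (1.9354, 1.1727), jump to mode 1
Mode 1: flow for 1.0248 to horizon, guard not reached → x = (2.1285, 1.6172)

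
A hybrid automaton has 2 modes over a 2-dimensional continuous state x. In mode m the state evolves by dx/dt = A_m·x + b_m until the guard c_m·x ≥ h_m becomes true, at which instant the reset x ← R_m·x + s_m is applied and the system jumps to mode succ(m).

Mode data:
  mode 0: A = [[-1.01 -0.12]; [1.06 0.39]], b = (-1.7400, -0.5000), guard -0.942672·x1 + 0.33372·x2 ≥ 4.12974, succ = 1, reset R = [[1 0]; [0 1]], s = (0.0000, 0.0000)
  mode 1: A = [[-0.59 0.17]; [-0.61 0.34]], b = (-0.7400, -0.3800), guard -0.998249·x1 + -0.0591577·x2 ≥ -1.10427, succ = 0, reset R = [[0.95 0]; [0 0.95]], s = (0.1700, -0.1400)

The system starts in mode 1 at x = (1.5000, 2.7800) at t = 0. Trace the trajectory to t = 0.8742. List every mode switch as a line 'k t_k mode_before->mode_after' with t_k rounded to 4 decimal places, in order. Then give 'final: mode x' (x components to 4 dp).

Mode 1: guard c·x = -1.1043 hit at Δt = 0.5561 (t = 0.5561), x⁻ = (0.9479, 2.6710) → reset → x⁺ = (1.0705, 2.3975), jump to mode 0
Mode 0: flow for 0.3181 to horizon, guard not reached → x = (0.2176, 2.7714)

1 0.5561 1->0
final: 0 0.2176 2.7714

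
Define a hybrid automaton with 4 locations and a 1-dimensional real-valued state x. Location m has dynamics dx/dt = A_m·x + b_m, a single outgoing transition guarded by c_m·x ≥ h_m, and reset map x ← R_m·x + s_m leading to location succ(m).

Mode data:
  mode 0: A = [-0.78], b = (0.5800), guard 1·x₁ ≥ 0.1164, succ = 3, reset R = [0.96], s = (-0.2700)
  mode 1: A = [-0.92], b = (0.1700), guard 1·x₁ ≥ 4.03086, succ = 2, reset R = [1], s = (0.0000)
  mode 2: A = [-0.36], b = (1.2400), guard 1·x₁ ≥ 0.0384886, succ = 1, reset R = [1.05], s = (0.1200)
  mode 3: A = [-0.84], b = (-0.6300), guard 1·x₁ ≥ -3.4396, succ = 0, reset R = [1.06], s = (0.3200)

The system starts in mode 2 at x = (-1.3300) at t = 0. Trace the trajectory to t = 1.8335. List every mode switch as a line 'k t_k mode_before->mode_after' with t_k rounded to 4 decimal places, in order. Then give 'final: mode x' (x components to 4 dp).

Mode 2: guard c·x = 0.0385 hit at Δt = 0.9382 (t = 0.9382), x⁻ = (0.0385) → reset → x⁺ = (0.1604), jump to mode 1
Mode 1: flow for 0.8953 to horizon, guard not reached → x = (0.1741)

1 0.9382 2->1
final: 1 0.1741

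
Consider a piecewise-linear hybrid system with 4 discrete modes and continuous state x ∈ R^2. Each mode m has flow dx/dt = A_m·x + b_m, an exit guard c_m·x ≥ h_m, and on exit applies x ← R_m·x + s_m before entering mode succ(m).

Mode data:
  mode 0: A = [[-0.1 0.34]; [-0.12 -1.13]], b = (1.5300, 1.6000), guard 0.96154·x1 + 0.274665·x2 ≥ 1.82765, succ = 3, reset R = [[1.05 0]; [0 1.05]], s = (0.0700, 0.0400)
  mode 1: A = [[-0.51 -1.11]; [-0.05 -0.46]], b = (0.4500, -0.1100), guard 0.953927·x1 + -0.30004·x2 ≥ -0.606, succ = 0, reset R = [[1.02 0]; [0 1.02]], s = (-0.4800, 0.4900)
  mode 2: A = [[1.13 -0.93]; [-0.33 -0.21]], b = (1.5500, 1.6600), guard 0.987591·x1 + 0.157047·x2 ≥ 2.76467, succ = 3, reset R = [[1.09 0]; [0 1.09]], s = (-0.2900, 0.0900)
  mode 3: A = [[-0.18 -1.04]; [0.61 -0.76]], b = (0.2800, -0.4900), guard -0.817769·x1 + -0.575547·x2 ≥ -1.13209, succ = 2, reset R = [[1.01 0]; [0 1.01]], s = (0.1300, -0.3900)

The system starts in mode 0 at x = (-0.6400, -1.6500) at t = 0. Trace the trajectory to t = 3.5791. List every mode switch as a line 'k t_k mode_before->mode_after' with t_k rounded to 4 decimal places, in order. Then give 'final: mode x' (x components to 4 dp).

1 1.5627 0->3
2 2.6727 3->2
3 3.1753 2->3
final: 3 2.1885 0.9696

Mode 0: guard c·x = 1.8276 hit at Δt = 1.5627 (t = 1.5627), x⁻ = (1.6655, 0.8236) → reset → x⁺ = (1.8188, 0.9048), jump to mode 3
Mode 3: guard c·x = -1.1321 hit at Δt = 1.1100 (t = 2.6727), x⁻ = (0.9558, 0.6089) → reset → x⁺ = (1.0954, 0.2250), jump to mode 2
Mode 2: guard c·x = 2.7647 hit at Δt = 0.5026 (t = 3.1753), x⁻ = (2.6876, 0.7032) → reset → x⁺ = (2.6395, 0.8565), jump to mode 3
Mode 3: flow for 0.4038 to horizon, guard not reached → x = (2.1885, 0.9696)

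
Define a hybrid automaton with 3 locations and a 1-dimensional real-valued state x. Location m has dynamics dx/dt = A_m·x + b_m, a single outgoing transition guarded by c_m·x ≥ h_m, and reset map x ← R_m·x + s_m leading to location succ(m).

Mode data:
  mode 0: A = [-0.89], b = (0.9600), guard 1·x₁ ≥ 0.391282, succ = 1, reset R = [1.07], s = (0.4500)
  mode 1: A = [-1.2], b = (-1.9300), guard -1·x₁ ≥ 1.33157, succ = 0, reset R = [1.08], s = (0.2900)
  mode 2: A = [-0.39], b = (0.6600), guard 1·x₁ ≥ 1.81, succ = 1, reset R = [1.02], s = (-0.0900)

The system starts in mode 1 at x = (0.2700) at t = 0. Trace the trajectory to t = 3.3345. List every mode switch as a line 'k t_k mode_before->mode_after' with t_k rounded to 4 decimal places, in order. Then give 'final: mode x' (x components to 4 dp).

Mode 1: guard c·x = 1.3316 hit at Δt = 1.5958 (t = 1.5958), x⁻ = (-1.3316) → reset → x⁺ = (-1.1481), jump to mode 0
Mode 0: guard c·x = 0.3913 hit at Δt = 1.3207 (t = 2.9165), x⁻ = (0.3913) → reset → x⁺ = (0.8687), jump to mode 1
Mode 1: flow for 0.4180 to horizon, guard not reached → x = (-0.1083)

1 1.5958 1->0
2 2.9165 0->1
final: 1 -0.1083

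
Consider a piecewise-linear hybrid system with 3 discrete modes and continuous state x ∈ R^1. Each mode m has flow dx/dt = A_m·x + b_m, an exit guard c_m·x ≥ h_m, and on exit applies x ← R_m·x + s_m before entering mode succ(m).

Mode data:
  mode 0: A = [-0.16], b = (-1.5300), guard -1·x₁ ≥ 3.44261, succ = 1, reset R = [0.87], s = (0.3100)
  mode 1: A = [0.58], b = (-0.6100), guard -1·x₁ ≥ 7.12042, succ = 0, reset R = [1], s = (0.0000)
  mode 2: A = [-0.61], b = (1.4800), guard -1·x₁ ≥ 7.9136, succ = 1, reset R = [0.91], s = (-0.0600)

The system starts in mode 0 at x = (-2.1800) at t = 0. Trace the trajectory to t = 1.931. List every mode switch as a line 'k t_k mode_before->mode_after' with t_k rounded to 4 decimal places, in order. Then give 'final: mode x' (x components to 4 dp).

1 1.1723 0->1
final: 1 -4.7507

Mode 0: guard c·x = 3.4426 hit at Δt = 1.1723 (t = 1.1723), x⁻ = (-3.4426) → reset → x⁺ = (-2.6851), jump to mode 1
Mode 1: flow for 0.7587 to horizon, guard not reached → x = (-4.7507)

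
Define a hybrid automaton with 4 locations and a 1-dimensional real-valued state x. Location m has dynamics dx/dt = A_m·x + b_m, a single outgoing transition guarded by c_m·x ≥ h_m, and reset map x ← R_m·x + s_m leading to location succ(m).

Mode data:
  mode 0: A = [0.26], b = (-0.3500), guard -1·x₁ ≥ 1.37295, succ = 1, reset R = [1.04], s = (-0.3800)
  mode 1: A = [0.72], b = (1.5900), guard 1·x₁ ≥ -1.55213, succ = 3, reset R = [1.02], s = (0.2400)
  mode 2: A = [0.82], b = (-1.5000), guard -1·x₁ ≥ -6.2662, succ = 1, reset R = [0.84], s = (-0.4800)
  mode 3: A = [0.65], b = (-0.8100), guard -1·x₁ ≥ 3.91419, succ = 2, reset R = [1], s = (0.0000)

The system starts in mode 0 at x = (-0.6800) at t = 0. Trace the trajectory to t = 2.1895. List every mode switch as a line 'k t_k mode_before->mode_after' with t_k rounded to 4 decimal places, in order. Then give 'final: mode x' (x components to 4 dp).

Mode 0: guard c·x = 1.3729 hit at Δt = 1.1314 (t = 1.1314), x⁻ = (-1.3729) → reset → x⁺ = (-1.8079), jump to mode 1
Mode 1: guard c·x = -1.5521 hit at Δt = 0.6859 (t = 1.8173), x⁻ = (-1.5521) → reset → x⁺ = (-1.3432), jump to mode 3
Mode 3: flow for 0.3722 to horizon, guard not reached → x = (-2.0519)

1 1.1314 0->1
2 1.8173 1->3
final: 3 -2.0519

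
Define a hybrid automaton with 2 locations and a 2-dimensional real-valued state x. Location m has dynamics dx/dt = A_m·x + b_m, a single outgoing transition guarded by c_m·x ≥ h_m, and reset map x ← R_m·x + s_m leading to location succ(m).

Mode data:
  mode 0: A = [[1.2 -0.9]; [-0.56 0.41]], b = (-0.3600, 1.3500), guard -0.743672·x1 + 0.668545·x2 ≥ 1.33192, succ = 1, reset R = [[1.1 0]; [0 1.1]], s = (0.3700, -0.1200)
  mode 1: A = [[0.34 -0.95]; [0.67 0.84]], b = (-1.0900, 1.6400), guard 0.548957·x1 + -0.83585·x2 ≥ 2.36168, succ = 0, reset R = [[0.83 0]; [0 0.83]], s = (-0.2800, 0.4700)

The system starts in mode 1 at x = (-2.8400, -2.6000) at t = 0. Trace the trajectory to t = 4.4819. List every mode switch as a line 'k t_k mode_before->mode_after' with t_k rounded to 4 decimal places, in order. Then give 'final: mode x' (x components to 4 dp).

1 0.5597 1->0
2 1.4885 0->1
3 2.4601 1->0
4 3.3070 0->1
5 4.1462 1->0
final: 0 -2.6186 -2.7681

Mode 1: guard c·x = 2.3617 hit at Δt = 0.5597 (t = 0.5597), x⁻ = (-2.1460, -4.2349) → reset → x⁺ = (-2.0611, -3.0449), jump to mode 0
Mode 0: guard c·x = 1.3319 hit at Δt = 0.9288 (t = 1.4885), x⁻ = (-3.0902, -1.4452) → reset → x⁺ = (-3.0292, -1.7097), jump to mode 1
Mode 1: guard c·x = 2.3617 hit at Δt = 0.9716 (t = 2.4601), x⁻ = (-2.3791, -4.3880) → reset → x⁺ = (-2.2547, -3.1720), jump to mode 0
Mode 0: guard c·x = 1.3319 hit at Δt = 0.8469 (t = 3.3070), x⁻ = (-3.2895, -1.6669) → reset → x⁺ = (-3.2485, -1.9536), jump to mode 1
Mode 1: guard c·x = 2.3617 hit at Δt = 0.8393 (t = 4.1462), x⁻ = (-2.5645, -4.5097) → reset → x⁺ = (-2.4085, -3.2731), jump to mode 0
Mode 0: flow for 0.3357 to horizon, guard not reached → x = (-2.6186, -2.7681)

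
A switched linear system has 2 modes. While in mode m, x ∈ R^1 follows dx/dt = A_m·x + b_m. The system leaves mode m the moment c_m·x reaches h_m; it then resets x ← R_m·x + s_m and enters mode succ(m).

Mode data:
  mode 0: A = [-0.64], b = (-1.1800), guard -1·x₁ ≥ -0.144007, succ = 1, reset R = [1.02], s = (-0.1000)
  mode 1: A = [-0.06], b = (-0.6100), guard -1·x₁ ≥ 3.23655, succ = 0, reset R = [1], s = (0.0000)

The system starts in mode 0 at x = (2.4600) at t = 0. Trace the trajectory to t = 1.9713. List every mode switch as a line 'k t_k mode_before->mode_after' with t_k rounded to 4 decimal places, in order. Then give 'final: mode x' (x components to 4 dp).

Mode 0: guard c·x = -0.1440 hit at Δt = 1.2070 (t = 1.2070), x⁻ = (0.1440) → reset → x⁺ = (0.0469), jump to mode 1
Mode 1: flow for 0.7643 to horizon, guard not reached → x = (-0.4109)

1 1.2070 0->1
final: 1 -0.4109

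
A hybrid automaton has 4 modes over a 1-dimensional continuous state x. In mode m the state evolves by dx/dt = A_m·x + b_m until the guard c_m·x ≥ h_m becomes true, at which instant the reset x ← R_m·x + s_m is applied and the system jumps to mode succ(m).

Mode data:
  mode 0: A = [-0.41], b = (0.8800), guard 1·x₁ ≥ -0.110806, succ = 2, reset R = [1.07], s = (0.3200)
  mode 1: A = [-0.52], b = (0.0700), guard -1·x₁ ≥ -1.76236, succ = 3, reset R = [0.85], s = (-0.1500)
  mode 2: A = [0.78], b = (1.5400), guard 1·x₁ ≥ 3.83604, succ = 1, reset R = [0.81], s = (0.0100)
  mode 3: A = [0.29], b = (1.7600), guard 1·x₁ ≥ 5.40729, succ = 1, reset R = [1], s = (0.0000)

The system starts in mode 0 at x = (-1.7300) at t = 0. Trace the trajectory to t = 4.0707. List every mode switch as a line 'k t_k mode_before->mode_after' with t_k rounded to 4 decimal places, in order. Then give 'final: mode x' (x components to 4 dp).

Mode 0: guard c·x = -0.1108 hit at Δt = 1.3190 (t = 1.3190), x⁻ = (-0.1108) → reset → x⁺ = (0.2014), jump to mode 2
Mode 2: guard c·x = 3.8360 hit at Δt = 1.2593 (t = 2.5783), x⁻ = (3.8360) → reset → x⁺ = (3.1172), jump to mode 1
Mode 1: guard c·x = -1.7624 hit at Δt = 1.1646 (t = 3.7429), x⁻ = (1.7624) → reset → x⁺ = (1.3480), jump to mode 3
Mode 3: flow for 0.3278 to horizon, guard not reached → x = (2.0877)

1 1.3190 0->2
2 2.5783 2->1
3 3.7429 1->3
final: 3 2.0877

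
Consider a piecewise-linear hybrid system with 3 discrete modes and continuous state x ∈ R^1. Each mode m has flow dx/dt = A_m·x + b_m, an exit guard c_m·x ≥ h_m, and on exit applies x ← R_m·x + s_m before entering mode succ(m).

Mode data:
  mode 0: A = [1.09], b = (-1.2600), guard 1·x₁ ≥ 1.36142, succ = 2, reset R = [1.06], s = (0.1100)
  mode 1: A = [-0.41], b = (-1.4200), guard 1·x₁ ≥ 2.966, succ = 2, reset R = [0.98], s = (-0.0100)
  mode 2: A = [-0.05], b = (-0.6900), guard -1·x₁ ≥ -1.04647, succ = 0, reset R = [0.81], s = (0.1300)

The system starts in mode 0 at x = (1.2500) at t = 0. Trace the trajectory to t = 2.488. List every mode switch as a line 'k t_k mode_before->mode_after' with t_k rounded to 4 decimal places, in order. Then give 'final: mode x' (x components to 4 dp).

Mode 0: guard c·x = 1.3614 hit at Δt = 0.7170 (t = 0.7170), x⁻ = (1.3614) → reset → x⁺ = (1.5531), jump to mode 2
Mode 2: guard c·x = -1.0465 hit at Δt = 0.6711 (t = 1.3881), x⁻ = (1.0465) → reset → x⁺ = (0.9776), jump to mode 0
Mode 0: flow for 1.0999 to horizon, guard not reached → x = (0.5646)

1 0.7170 0->2
2 1.3881 2->0
final: 0 0.5646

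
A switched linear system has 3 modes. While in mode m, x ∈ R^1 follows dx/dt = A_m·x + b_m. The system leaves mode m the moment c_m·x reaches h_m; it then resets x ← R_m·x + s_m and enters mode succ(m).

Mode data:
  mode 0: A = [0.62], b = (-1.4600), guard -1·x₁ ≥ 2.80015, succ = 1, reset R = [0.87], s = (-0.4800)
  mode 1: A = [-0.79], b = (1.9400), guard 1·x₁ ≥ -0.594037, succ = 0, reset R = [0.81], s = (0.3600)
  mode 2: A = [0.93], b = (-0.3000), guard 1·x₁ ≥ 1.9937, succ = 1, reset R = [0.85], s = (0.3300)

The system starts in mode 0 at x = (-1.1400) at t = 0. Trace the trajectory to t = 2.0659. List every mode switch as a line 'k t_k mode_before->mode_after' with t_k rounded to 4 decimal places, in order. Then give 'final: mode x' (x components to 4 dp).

1 0.6269 0->1
2 1.3435 1->0
final: 0 -1.5201

Mode 0: guard c·x = 2.8001 hit at Δt = 0.6269 (t = 0.6269), x⁻ = (-2.8001) → reset → x⁺ = (-2.9161), jump to mode 1
Mode 1: guard c·x = -0.5940 hit at Δt = 0.7166 (t = 1.3435), x⁻ = (-0.5940) → reset → x⁺ = (-0.1212), jump to mode 0
Mode 0: flow for 0.7224 to horizon, guard not reached → x = (-1.5201)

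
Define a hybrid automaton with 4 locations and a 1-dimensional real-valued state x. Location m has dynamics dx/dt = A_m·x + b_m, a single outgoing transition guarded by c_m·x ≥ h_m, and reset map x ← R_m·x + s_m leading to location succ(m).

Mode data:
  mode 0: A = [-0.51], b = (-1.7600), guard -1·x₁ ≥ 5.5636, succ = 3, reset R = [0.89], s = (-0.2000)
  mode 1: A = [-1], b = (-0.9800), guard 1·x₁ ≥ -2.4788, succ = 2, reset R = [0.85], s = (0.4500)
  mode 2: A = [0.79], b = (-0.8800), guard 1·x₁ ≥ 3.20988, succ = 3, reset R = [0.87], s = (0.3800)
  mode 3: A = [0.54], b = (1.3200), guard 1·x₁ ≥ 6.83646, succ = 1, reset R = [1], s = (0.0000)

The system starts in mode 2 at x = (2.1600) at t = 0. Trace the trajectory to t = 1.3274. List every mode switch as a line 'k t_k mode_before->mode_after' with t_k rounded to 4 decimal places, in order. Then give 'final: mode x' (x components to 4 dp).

Mode 2: guard c·x = 3.2099 hit at Δt = 0.8797 (t = 0.8797), x⁻ = (3.2099) → reset → x⁺ = (3.1726), jump to mode 3
Mode 3: flow for 0.4477 to horizon, guard not reached → x = (4.7088)

1 0.8797 2->3
final: 3 4.7088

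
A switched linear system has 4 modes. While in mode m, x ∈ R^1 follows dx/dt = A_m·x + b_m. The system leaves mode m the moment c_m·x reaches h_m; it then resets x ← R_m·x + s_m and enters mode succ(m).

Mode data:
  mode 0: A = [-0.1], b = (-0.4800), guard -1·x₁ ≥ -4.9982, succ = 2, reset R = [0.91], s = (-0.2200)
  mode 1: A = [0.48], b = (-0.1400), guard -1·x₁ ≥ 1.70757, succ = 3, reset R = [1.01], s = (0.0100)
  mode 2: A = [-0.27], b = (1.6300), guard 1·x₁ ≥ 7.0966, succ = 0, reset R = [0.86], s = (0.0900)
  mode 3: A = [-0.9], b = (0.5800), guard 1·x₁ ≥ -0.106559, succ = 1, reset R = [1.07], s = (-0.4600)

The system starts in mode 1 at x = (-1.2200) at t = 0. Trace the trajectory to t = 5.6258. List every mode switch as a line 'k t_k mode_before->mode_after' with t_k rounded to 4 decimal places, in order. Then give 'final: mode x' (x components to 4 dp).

1 0.5824 1->3
2 1.8542 3->1
3 3.5980 1->3
4 4.8698 3->1
final: 1 -0.9528

Mode 1: guard c·x = 1.7076 hit at Δt = 0.5824 (t = 0.5824), x⁻ = (-1.7076) → reset → x⁺ = (-1.7146), jump to mode 3
Mode 3: guard c·x = -0.1066 hit at Δt = 1.2718 (t = 1.8542), x⁻ = (-0.1066) → reset → x⁺ = (-0.5740), jump to mode 1
Mode 1: guard c·x = 1.7076 hit at Δt = 1.7437 (t = 3.5980), x⁻ = (-1.7076) → reset → x⁺ = (-1.7146), jump to mode 3
Mode 3: guard c·x = -0.1066 hit at Δt = 1.2718 (t = 4.8698), x⁻ = (-0.1066) → reset → x⁺ = (-0.5740), jump to mode 1
Mode 1: flow for 0.7560 to horizon, guard not reached → x = (-0.9528)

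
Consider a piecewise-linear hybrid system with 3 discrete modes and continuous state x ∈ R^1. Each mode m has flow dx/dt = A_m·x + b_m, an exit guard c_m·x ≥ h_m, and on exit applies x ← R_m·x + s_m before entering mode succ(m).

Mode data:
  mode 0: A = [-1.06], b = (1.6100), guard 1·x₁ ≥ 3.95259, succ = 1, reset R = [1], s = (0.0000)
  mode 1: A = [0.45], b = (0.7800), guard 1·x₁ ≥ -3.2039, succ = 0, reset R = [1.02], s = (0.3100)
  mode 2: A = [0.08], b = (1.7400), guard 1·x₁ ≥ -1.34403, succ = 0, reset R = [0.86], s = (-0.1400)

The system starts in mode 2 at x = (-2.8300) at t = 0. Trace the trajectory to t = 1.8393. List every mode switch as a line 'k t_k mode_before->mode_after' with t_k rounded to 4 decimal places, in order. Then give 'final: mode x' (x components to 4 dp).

1 0.9451 2->0
final: 0 0.4280

Mode 2: guard c·x = -1.3440 hit at Δt = 0.9451 (t = 0.9451), x⁻ = (-1.3440) → reset → x⁺ = (-1.2959), jump to mode 0
Mode 0: flow for 0.8942 to horizon, guard not reached → x = (0.4280)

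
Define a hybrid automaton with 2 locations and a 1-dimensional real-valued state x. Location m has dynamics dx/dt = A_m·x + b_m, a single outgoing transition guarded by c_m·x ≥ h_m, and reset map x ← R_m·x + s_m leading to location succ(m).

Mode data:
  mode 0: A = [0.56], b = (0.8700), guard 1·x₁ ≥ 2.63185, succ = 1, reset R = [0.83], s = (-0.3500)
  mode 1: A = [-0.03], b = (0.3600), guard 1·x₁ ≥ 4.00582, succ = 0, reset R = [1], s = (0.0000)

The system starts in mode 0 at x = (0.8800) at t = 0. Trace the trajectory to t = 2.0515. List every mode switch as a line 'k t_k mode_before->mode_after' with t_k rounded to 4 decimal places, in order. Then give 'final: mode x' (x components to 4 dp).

1 0.9683 0->1
final: 1 2.1595

Mode 0: guard c·x = 2.6319 hit at Δt = 0.9683 (t = 0.9683), x⁻ = (2.6318) → reset → x⁺ = (1.8344), jump to mode 1
Mode 1: flow for 1.0832 to horizon, guard not reached → x = (2.1595)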